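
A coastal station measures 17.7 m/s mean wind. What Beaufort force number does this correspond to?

17.7 m/s lies in the Beaufort 8 band (gale, 17.2–20.7 m/s).

Beaufort force 8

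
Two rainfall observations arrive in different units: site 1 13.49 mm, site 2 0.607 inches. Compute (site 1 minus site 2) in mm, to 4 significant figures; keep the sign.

site 2: 0.607 in = 15.41780 mm.
Difference: 13.49000 − 15.41780 = -1.928 mm.

-1.928 mm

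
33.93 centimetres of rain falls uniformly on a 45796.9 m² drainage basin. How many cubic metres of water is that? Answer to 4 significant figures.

Depth: 33.93 cm × 10 = 339.3 mm.
1 mm over 1 m² is 1 L, so volume = 339.3 × 45796.9 = 15538888 L = 15540 m³.

15540 cubic metres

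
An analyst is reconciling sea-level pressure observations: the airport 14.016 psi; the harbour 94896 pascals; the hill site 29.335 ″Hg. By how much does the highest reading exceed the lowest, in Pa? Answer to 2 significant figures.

4400 Pa

the airport: 14.016 psi = 96636.92 Pa.
the hill site: 29.335 inHg = 99339.72 Pa.
Spread: 99339.72 − 94896.00 = 4400 Pa.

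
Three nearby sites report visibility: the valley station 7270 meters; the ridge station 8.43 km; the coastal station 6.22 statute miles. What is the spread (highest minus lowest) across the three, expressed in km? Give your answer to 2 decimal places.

2.74 km

the valley station: 7270 m = 7.2700 km.
the coastal station: 6.22 SM = 10.0101 km.
Spread: 10.0101 − 7.2700 = 2.74 km.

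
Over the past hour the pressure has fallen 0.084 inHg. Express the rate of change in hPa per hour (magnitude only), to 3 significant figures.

2.84 hPa per hour

0.084 inHg / 1 h × 33.8639 hPa/inHg = 2.84 hPa/h.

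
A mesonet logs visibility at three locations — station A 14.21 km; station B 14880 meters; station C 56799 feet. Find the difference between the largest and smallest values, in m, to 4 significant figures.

3102 m

station A: 14.21 km = 14210.00 m.
station C: 56799 ft = 17312.34 m.
Spread: 17312.34 − 14210.00 = 3102 m.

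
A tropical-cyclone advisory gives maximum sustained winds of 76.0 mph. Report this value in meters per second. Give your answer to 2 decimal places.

1 mph = 0.44704 m/s, so 76.0 × 0.44704 = 33.98 m/s.

33.98 m/s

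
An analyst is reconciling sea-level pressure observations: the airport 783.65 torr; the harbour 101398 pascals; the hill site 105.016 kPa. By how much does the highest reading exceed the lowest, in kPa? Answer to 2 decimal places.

the airport: 783.65 mmHg = 104.4781 kPa.
the harbour: 101398 Pa = 101.3980 kPa.
Spread: 105.0160 − 101.3980 = 3.62 kPa.

3.62 kPa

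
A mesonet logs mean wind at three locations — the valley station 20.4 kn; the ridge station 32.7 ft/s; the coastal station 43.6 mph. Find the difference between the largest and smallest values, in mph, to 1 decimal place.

21.3 mph

the valley station: 20.4 kt = 23.476 mph.
the ridge station: 32.7 ft/s = 22.295 mph.
Spread: 43.600 − 22.295 = 21.3 mph.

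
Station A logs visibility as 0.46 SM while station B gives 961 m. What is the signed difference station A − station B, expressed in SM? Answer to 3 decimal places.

-0.137 SM

station B: 961 m = 0.59714 SM.
Difference: 0.46000 − 0.59714 = -0.137 SM.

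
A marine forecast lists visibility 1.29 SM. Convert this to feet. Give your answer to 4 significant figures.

1 SM = 5280 ft, so 1.29 × 5280 = 6811 ft.

6811 ft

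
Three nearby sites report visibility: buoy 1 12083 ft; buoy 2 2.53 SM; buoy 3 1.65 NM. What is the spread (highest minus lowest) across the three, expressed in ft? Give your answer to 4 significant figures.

buoy 2: 2.53 SM = 13358.40 ft.
buoy 3: 1.65 nmi = 10025.59 ft.
Spread: 13358.40 − 10025.59 = 3333 ft.

3333 ft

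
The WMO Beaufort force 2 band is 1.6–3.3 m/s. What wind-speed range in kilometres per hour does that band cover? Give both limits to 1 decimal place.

1.6–3.3 m/s × 3.6 = 5.8–11.9 km/h.

5.8 to 11.9 km/h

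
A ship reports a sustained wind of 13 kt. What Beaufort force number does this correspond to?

Beaufort force 4

13 kt lies in the Beaufort 4 band (moderate breeze, 11–16 kt).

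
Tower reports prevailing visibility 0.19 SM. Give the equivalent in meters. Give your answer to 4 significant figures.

1 SM = 1609.34 m, so 0.19 × 1609.34 = 305.8 m.

305.8 m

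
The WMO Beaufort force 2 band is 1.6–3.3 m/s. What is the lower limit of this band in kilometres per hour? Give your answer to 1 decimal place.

1.6–3.3 m/s × 3.6 = 5.8–11.9 km/h.

5.8 km/h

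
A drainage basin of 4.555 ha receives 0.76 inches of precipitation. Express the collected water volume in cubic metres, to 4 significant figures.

Depth: 0.76 in × 25.4 = 19.304 mm.
Area: 4.555 ha = 45550 m².
1 mm over 1 m² is 1 L, so volume = 19.304 × 45550 = 879297.2 L = 879.3 m³.

879.3 cubic metres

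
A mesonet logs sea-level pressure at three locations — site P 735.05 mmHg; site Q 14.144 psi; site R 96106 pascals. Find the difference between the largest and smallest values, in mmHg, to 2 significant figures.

site Q: 14.144 psi = 731.46 mmHg.
site R: 96106 Pa = 720.85 mmHg.
Spread: 735.05 − 720.85 = 14 mmHg.

14 mmHg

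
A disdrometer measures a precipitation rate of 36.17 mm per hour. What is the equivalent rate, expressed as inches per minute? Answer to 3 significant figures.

0.0237 in/minute

36.17 mm/hour × 0.0393701 in/mm × 0.0166667 hour/minute = 0.0237 in/minute.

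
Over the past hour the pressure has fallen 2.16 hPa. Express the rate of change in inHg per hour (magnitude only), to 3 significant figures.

0.0638 inHg per hour

2.16 hPa / 1 h × 0.02953 inHg/hPa = 0.0638 inHg/h.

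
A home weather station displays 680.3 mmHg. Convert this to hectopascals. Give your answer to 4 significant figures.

1 mmHg = 1.33322 hPa, so 680.3 × 1.33322 = 907.0 hPa.

907.0 hPa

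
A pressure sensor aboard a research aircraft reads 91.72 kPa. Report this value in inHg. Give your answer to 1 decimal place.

27.1 inHg

1 kPa = 0.2953 inHg, so 91.72 × 0.2953 = 27.1 inHg.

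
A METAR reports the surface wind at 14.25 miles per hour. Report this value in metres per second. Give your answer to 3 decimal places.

1 mph = 0.44704 m/s, so 14.25 × 0.44704 = 6.370 m/s.

6.370 m/s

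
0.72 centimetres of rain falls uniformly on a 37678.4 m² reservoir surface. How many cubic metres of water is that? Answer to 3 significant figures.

271 cubic metres

Depth: 0.72 cm × 10 = 7.2 mm.
1 mm over 1 m² is 1 L, so volume = 7.2 × 37678.4 = 271284.48 L = 271 m³.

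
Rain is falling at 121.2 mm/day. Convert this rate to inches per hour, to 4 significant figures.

0.1988 in/hour

121.2 mm/day × 0.0393701 in/mm × 0.0416667 day/hour = 0.1988 in/hour.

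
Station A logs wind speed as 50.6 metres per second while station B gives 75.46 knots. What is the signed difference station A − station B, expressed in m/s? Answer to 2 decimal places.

station B: 75.46 kt = 38.8200 m/s.
Difference: 50.6000 − 38.8200 = 11.78 m/s.

11.78 m/s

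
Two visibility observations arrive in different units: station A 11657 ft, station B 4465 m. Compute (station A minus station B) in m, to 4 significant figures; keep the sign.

station A: 11657 ft = 3553.054 m.
Difference: 3553.054 − 4465.000 = -911.9 m.

-911.9 m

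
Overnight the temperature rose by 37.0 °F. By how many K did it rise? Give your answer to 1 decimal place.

20.6 K

For a temperature change the 32° offset cancels: ΔK = 37.0 × 0.5556 = 20.6 K.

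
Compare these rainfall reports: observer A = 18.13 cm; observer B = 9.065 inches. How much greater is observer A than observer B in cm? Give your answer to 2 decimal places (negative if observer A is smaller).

-4.90 cm

observer B: 9.065 in = 23.0251 cm.
Difference: 18.1300 − 23.0251 = -4.90 cm.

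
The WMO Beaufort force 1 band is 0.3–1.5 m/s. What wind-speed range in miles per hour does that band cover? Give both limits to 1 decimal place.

0.7 to 3.4 mph

0.3–1.5 m/s × 2.237 = 0.7–3.4 mph.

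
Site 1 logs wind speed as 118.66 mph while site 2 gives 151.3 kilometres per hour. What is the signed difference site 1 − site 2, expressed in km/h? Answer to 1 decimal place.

site 1: 118.66 mph = 190.965 km/h.
Difference: 190.965 − 151.300 = 39.7 km/h.

39.7 km/h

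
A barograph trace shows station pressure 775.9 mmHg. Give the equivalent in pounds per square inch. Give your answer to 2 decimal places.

15.00 psi

1 mmHg = 0.0193368 psi, so 775.9 × 0.0193368 = 15.00 psi.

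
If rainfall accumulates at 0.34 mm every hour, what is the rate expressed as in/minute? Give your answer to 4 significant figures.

0.0002231 in/minute

0.34 mm/hour × 0.0393701 in/mm × 0.0166667 hour/minute = 0.0002231 in/minute.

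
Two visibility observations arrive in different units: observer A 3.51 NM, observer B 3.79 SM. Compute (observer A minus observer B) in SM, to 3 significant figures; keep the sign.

0.249 SM

observer A: 3.51 nmi = 4.03924 SM.
Difference: 4.03924 − 3.79000 = 0.249 SM.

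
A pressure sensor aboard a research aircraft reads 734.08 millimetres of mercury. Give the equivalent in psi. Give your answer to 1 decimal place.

1 mmHg = 0.0193368 psi, so 734.08 × 0.0193368 = 14.2 psi.

14.2 psi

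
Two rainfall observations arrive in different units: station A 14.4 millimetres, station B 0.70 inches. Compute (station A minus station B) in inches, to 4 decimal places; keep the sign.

-0.1331 in

station A: 14.4 mm = 0.566929 in.
Difference: 0.566929 − 0.700000 = -0.1331 in.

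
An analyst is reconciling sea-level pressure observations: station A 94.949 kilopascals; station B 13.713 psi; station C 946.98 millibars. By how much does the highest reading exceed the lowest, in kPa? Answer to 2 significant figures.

0.40 kPa

station B: 13.713 psi = 94.5478 kPa.
station C: 946.98 mb = 94.6980 kPa.
Spread: 94.9490 − 94.5478 = 0.40 kPa.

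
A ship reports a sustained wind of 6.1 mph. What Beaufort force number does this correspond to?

Beaufort force 2

6.1 mph = 2.7 m/s, which is Beaufort 2 (light breeze, 1.6–3.3 m/s).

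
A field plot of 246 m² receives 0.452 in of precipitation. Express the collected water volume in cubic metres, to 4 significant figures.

Depth: 0.452 in × 25.4 = 11.4808 mm.
1 mm over 1 m² is 1 L, so volume = 11.4808 × 246 = 2824.2768 L = 2.824 m³.

2.824 cubic metres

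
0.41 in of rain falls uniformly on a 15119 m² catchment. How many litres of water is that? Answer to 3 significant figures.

Depth: 0.41 in × 25.4 = 10.414 mm.
1 mm over 1 m² is 1 L, so volume = 10.414 × 15119 = 157449.27 L ≈ 157000 L.

157000 litres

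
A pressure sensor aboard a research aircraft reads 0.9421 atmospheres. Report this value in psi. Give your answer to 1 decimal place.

13.8 psi

1 atm = 14.6959 psi, so 0.9421 × 14.6959 = 13.8 psi.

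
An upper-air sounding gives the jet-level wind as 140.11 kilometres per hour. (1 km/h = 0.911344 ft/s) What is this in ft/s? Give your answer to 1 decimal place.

127.7 ft/s

1 km/h = 0.911344 ft/s, so 140.11 × 0.911344 = 127.7 ft/s.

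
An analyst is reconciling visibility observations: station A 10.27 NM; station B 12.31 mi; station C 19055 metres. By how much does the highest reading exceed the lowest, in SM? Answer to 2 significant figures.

0.49 SM

station A: 10.27 nmi = 11.8185 SM.
station C: 19055 m = 11.8402 SM.
Spread: 12.3100 − 11.8185 = 0.49 SM.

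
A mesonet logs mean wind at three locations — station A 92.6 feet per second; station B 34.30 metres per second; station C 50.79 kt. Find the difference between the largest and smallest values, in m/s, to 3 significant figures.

8.17 m/s

station A: 92.6 ft/s = 28.2245 m/s.
station C: 50.79 kt = 26.1286 m/s.
Spread: 34.3000 − 26.1286 = 8.17 m/s.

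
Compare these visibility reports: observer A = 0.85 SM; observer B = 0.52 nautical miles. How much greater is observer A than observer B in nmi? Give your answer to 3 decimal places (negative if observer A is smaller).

observer A: 0.85 SM = 0.73863 nmi.
Difference: 0.73863 − 0.52000 = 0.219 nmi.

0.219 nmi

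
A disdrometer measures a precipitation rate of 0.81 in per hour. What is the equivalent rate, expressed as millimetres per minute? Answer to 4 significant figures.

0.3429 mm/minute

0.81 in/hour × 25.4 mm/in × 0.0166667 hour/minute = 0.3429 mm/minute.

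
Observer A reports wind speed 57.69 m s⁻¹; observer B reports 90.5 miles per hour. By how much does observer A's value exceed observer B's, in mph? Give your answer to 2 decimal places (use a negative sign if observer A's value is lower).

38.55 mph

observer A: 57.69 m/s = 129.0489 mph.
Difference: 129.0489 − 90.5000 = 38.55 mph.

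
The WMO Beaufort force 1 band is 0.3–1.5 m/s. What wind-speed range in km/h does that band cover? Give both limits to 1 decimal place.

1.1 to 5.4 km/h

0.3–1.5 m/s × 3.6 = 1.1–5.4 km/h.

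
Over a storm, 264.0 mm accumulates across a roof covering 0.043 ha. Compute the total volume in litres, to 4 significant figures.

Area: 0.043 ha = 430 m².
1 mm over 1 m² is 1 L, so volume = 264 × 430 = 113520 L ≈ 113500 L.

113500 litres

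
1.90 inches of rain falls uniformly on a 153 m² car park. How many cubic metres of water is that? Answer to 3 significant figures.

7.38 cubic metres

Depth: 1.90 in × 25.4 = 48.26 mm.
1 mm over 1 m² is 1 L, so volume = 48.26 × 153 = 7383.78 L = 7.38 m³.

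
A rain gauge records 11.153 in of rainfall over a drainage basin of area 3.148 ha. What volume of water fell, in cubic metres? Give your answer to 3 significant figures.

Depth: 11.153 in × 25.4 = 283.2862 mm.
Area: 3.148 ha = 31480 m².
1 mm over 1 m² is 1 L, so volume = 283.2862 × 31480 = 8917849.6 L = 8920 m³.

8920 cubic metres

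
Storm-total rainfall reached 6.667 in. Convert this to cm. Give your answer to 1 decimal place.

16.9 cm

1 in = 2.54 cm, so 6.667 × 2.54 = 16.9 cm.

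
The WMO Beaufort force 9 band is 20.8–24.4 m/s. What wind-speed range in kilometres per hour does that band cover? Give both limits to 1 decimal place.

20.8–24.4 m/s × 3.6 = 74.9–87.8 km/h.

74.9 to 87.8 km/h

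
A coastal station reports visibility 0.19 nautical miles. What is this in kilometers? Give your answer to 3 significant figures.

1 nmi = 1.852 km, so 0.19 × 1.852 = 0.352 km.

0.352 km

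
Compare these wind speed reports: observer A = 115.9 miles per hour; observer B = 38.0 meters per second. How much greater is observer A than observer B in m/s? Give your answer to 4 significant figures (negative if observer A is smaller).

13.81 m/s

observer A: 115.9 mph = 51.8119 m/s.
Difference: 51.8119 − 38.0000 = 13.81 m/s.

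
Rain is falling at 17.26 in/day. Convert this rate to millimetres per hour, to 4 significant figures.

17.26 in/day × 25.4 mm/in × 0.0416667 day/hour = 18.27 mm/hour.

18.27 mm/hour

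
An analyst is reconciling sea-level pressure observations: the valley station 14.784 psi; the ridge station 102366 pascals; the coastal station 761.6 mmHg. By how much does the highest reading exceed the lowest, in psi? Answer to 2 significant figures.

the ridge station: 102366 Pa = 14.8469 psi.
the coastal station: 761.6 mmHg = 14.7269 psi.
Spread: 14.8469 − 14.7269 = 0.12 psi.

0.12 psi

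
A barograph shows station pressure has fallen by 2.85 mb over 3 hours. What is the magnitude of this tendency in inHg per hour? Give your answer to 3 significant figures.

0.0281 inHg per hour

2.85 mb / 3 h × 0.02953 inHg/mb = 0.0281 inHg/h.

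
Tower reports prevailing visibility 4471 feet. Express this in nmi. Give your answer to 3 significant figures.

1 ft = 0.000164579 nmi, so 4471 × 0.000164579 = 0.736 nmi.

0.736 nmi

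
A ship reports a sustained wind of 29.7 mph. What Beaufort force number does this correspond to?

29.7 mph = 13.3 m/s, which is Beaufort 6 (strong breeze, 10.8–13.8 m/s).

Beaufort force 6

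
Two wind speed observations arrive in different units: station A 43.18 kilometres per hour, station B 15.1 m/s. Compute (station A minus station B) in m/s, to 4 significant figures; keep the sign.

station A: 43.18 km/h = 11.99444 m/s.
Difference: 11.99444 − 15.10000 = -3.106 m/s.

-3.106 m/s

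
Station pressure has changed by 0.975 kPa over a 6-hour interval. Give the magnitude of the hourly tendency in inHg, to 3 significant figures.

0.0480 inHg per hour

0.975 kPa / 6 h × 0.2953 inHg/kPa = 0.0480 inHg/h.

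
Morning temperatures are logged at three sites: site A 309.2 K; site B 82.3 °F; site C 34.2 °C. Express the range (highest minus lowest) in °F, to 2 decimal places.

14.59 °F

site A: 309.2 K = 36.050 °C.
site B: 82.3 °F = 27.944 °C.
Spread: 36.050 − 27.944 = 8.106 °C = 14.59 °F.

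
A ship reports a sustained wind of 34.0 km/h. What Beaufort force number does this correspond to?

34.0 km/h = 9.4 m/s, which is Beaufort 5 (fresh breeze, 8.0–10.7 m/s).

Beaufort force 5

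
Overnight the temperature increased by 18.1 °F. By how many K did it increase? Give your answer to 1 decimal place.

10.1 K

A change of 1 °C equals a change of 1.8 °F: ΔK = 18.1 × 0.5556 = 10.1 K.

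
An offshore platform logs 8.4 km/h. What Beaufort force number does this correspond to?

8.4 km/h = 2.3 m/s, which is Beaufort 2 (light breeze, 1.6–3.3 m/s).

Beaufort force 2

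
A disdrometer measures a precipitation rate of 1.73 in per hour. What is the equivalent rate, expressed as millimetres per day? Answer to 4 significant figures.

1055 mm/day

1.73 in/hour × 25.4 mm/in × 24 hour/day = 1055 mm/day.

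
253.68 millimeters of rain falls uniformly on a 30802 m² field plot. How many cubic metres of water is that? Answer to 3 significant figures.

1 mm over 1 m² is 1 L, so volume = 253.68 × 30802 = 7813851.4 L = 7810 m³.

7810 cubic metres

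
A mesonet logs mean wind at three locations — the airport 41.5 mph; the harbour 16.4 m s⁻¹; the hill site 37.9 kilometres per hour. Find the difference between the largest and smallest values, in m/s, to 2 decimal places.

8.02 m/s

the airport: 41.5 mph = 18.5522 m/s.
the hill site: 37.9 km/h = 10.5278 m/s.
Spread: 18.5522 − 10.5278 = 8.02 m/s.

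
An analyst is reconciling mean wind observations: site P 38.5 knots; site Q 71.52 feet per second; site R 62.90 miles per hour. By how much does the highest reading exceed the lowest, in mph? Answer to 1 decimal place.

18.6 mph

site P: 38.5 kt = 44.305 mph.
site Q: 71.52 ft/s = 48.764 mph.
Spread: 62.900 − 44.305 = 18.6 mph.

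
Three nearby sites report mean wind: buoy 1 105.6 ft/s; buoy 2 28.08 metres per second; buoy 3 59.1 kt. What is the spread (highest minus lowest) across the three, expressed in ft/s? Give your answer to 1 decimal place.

buoy 2: 28.08 m/s = 92.126 ft/s.
buoy 3: 59.1 kt = 99.750 ft/s.
Spread: 105.600 − 92.126 = 13.5 ft/s.

13.5 ft/s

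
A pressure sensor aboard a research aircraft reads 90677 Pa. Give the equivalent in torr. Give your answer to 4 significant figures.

1 Pa = 0.00750062 mmHg, so 90677 × 0.00750062 = 680.1 mmHg.

680.1 mmHg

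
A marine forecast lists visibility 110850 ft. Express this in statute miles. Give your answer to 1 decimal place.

1 ft = 0.000189394 SM, so 110850 × 0.000189394 = 21.0 SM.

21.0 SM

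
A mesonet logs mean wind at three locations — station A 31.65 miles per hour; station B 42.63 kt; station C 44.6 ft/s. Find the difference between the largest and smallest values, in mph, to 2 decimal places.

18.65 mph

station B: 42.63 kt = 49.0577 mph.
station C: 44.6 ft/s = 30.4091 mph.
Spread: 49.0577 − 30.4091 = 18.65 mph.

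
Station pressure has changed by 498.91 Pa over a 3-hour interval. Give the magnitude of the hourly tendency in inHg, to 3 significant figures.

0.0491 inHg per hour

498.91 Pa / 3 h × 0.0002953 inHg/Pa = 0.0491 inHg/h.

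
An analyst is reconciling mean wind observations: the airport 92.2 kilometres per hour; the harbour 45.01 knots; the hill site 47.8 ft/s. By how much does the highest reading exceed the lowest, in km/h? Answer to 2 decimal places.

the harbour: 45.01 kt = 83.3585 km/h.
the hill site: 47.8 ft/s = 52.4500 km/h.
Spread: 92.2000 − 52.4500 = 39.75 km/h.

39.75 km/h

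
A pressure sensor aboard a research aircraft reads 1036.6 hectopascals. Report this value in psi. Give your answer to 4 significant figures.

1 hPa = 0.0145038 psi, so 1036.6 × 0.0145038 = 15.03 psi.

15.03 psi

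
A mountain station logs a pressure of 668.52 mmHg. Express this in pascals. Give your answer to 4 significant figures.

1 mmHg = 133.322 Pa, so 668.52 × 133.322 = 89130 Pa.

89130 Pa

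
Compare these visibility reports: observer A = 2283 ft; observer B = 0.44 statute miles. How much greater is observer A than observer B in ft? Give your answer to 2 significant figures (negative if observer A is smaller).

observer B: 0.44 SM = 2323.20 ft.
Difference: 2283.00 − 2323.20 = -40 ft.

-40 ft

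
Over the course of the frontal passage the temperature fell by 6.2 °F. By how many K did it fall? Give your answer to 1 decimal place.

3.4 K

For a temperature change the 32° offset cancels: ΔK = 6.2 × 0.5556 = 3.4 K.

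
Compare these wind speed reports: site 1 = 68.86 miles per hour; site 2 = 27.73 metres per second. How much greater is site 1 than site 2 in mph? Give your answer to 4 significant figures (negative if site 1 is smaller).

6.830 mph

site 2: 27.73 m/s = 62.03024 mph.
Difference: 68.86000 − 62.03024 = 6.830 mph.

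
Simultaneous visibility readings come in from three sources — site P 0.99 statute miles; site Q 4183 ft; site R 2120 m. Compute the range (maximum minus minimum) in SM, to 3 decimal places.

0.525 SM

site Q: 4183 ft = 0.79223 SM.
site R: 2120 m = 1.31731 SM.
Spread: 1.31731 − 0.79223 = 0.525 SM.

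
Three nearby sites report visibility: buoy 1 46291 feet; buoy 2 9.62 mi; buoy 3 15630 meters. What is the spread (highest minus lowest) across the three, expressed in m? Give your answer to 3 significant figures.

1520 m

buoy 1: 46291 ft = 14109.50 m.
buoy 2: 9.62 SM = 15481.89 m.
Spread: 15630.00 − 14109.50 = 1520 m.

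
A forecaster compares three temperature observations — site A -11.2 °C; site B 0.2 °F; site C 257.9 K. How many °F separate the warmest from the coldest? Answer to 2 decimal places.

11.64 °F

site B: 0.2 °F = -17.667 °C.
site C: 257.9 K = -15.250 °C.
Spread: (-11.200) − (-17.667) = 6.467 °C = 11.64 °F.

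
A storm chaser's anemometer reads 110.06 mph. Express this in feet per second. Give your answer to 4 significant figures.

161.4 ft/s

1 mph = 1.46667 ft/s, so 110.06 × 1.46667 = 161.4 ft/s.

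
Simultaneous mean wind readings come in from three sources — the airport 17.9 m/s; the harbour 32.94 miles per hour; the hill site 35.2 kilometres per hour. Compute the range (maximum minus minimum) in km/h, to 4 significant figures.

29.24 km/h

the airport: 17.9 m/s = 64.4400 km/h.
the harbour: 32.94 mph = 53.0118 km/h.
Spread: 64.4400 − 35.2000 = 29.24 km/h.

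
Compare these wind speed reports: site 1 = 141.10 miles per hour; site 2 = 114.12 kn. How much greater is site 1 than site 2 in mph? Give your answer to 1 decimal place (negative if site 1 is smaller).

site 2: 114.12 kt = 131.327 mph.
Difference: 141.100 − 131.327 = 9.8 mph.

9.8 mph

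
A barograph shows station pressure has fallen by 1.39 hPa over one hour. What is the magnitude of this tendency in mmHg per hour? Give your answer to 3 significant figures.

1.04 mmHg per hour

1.39 hPa / 1 h × 0.750062 mmHg/hPa = 1.04 mmHg/h.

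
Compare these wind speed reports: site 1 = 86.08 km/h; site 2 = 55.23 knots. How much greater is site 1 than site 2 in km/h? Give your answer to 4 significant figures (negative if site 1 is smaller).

-16.21 km/h

site 2: 55.23 kt = 102.2860 km/h.
Difference: 86.0800 − 102.2860 = -16.21 km/h.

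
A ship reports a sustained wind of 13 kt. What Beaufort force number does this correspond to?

13 kt lies in the Beaufort 4 band (moderate breeze, 11–16 kt).

Beaufort force 4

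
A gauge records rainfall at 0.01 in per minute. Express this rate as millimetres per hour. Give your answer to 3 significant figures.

0.01 in/minute × 25.4 mm/in × 60 minute/hour = 15.2 mm/hour.

15.2 mm/hour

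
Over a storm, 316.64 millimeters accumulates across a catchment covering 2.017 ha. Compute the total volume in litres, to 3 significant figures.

6390000 litres

Area: 2.017 ha = 20170 m².
1 mm over 1 m² is 1 L, so volume = 316.64 × 20170 = 6386628.8 L ≈ 6390000 L.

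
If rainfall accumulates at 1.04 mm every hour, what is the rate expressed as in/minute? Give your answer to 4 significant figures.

0.0006824 in/minute

1.04 mm/hour × 0.0393701 in/mm × 0.0166667 hour/minute = 0.0006824 in/minute.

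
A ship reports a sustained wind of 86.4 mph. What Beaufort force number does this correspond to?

86.4 mph = 38.6 m/s, which is Beaufort 12 (hurricane force, ≥32.7 m/s).

Beaufort force 12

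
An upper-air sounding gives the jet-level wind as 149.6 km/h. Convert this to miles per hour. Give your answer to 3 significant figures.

1 km/h = 0.621371 mph, so 149.6 × 0.621371 = 93.0 mph.

93.0 mph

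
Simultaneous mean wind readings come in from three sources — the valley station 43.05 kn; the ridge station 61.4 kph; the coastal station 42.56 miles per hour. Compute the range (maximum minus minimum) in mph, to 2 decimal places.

11.39 mph

the valley station: 43.05 kt = 49.5411 mph.
the ridge station: 61.4 km/h = 38.1522 mph.
Spread: 49.5411 − 38.1522 = 11.39 mph.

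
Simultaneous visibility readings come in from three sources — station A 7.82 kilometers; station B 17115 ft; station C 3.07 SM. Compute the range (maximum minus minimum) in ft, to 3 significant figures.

station A: 7.82 km = 25656.17 ft.
station C: 3.07 SM = 16209.60 ft.
Spread: 25656.17 − 16209.60 = 9450 ft.

9450 ft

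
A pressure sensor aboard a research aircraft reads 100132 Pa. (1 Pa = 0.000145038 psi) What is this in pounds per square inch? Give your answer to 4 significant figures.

1 Pa = 0.000145038 psi, so 100132 × 0.000145038 = 14.52 psi.

14.52 psi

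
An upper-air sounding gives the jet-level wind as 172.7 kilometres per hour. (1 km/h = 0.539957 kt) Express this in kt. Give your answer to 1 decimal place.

93.3 kt

1 km/h = 0.539957 kt, so 172.7 × 0.539957 = 93.3 kt.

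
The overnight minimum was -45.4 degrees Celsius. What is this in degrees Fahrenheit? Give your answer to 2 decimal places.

°F = °C × 9/5 + 32 = -45.4 × 1.8 + 32 = -49.72 °F.

-49.72 °F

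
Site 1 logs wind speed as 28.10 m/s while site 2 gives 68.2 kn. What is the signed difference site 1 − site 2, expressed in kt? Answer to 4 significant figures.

-13.58 kt

site 1: 28.10 m/s = 54.6220 kt.
Difference: 54.6220 − 68.2000 = -13.58 kt.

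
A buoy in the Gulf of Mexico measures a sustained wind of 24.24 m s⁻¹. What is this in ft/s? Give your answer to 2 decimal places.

1 m/s = 3.28084 ft/s, so 24.24 × 3.28084 = 79.53 ft/s.

79.53 ft/s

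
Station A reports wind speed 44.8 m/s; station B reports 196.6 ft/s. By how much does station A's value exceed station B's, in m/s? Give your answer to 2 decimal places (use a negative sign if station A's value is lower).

-15.12 m/s

station B: 196.6 ft/s = 59.9237 m/s.
Difference: 44.8000 − 59.9237 = -15.12 m/s.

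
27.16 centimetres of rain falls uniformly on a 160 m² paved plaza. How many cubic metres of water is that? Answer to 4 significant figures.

43.46 cubic metres

Depth: 27.16 cm × 10 = 271.6 mm.
1 mm over 1 m² is 1 L, so volume = 271.6 × 160 = 43456 L = 43.46 m³.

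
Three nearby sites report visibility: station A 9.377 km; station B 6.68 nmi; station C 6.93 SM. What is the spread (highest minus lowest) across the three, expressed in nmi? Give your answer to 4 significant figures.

1.617 nmi

station A: 9.377 km = 5.06317 nmi.
station C: 6.93 SM = 6.02201 nmi.
Spread: 6.68000 − 5.06317 = 1.617 nmi.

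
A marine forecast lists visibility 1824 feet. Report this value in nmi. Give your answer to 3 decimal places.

1 ft = 0.000164579 nmi, so 1824 × 0.000164579 = 0.300 nmi.

0.300 nmi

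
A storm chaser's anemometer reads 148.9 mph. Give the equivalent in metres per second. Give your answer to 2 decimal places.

1 mph = 0.44704 m/s, so 148.9 × 0.44704 = 66.56 m/s.

66.56 m/s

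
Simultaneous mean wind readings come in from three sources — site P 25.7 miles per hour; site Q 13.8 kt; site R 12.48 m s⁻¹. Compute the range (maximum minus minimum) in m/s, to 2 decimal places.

5.38 m/s

site P: 25.7 mph = 11.4889 m/s.
site Q: 13.8 kt = 7.0993 m/s.
Spread: 12.4800 − 7.0993 = 5.38 m/s.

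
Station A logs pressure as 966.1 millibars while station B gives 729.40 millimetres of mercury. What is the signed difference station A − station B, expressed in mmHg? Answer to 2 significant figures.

station A: 966.1 mb = 724.634 mmHg.
Difference: 724.634 − 729.400 = -4.8 mmHg.

-4.8 mmHg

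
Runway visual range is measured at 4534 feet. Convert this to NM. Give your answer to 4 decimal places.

0.7462 nmi

1 ft = 0.000164579 nmi, so 4534 × 0.000164579 = 0.7462 nmi.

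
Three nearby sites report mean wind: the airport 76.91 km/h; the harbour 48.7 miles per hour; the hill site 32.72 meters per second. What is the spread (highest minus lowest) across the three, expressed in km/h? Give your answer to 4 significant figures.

the harbour: 48.7 mph = 78.3751 km/h.
the hill site: 32.72 m/s = 117.7920 km/h.
Spread: 117.7920 − 76.9100 = 40.88 km/h.

40.88 km/h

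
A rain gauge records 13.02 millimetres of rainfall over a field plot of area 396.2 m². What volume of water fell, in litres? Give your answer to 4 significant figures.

1 mm over 1 m² is 1 L, so volume = 13.02 × 396.2 = 5158.524 L ≈ 5159 L.

5159 litres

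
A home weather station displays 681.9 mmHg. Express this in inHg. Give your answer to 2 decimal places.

1 mmHg = 0.0393701 inHg, so 681.9 × 0.0393701 = 26.85 inHg.

26.85 inHg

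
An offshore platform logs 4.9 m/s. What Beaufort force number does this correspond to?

4.9 m/s lies in the Beaufort 3 band (gentle breeze, 3.4–5.4 m/s).

Beaufort force 3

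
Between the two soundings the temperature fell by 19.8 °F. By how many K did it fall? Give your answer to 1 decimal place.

For a temperature change the 32° offset cancels: ΔK = 19.8 × 0.5556 = 11.0 K.

11.0 K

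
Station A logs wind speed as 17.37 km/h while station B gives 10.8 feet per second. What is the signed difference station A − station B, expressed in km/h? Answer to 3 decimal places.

station B: 10.8 ft/s = 11.85062 km/h.
Difference: 17.37000 − 11.85062 = 5.519 km/h.

5.519 km/h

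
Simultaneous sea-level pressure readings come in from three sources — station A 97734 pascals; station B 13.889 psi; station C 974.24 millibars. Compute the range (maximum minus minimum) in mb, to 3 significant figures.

station A: 97734 Pa = 977.340 mb.
station B: 13.889 psi = 957.613 mb.
Spread: 977.340 − 957.613 = 19.7 mb.

19.7 mb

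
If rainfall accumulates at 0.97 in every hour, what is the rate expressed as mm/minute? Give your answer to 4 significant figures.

0.4106 mm/minute

0.97 in/hour × 25.4 mm/in × 0.0166667 hour/minute = 0.4106 mm/minute.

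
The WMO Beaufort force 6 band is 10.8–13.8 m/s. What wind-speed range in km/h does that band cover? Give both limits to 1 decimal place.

10.8–13.8 m/s × 3.6 = 38.9–49.7 km/h.

38.9 to 49.7 km/h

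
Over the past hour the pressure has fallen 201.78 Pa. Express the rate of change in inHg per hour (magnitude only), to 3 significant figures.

0.0596 inHg per hour

201.78 Pa / 1 h × 0.0002953 inHg/Pa = 0.0596 inHg/h.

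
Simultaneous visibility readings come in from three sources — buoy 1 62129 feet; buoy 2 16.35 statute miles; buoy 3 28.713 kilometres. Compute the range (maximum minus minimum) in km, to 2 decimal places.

9.78 km

buoy 1: 62129 ft = 18.9369 km.
buoy 2: 16.35 SM = 26.3128 km.
Spread: 28.7130 − 18.9369 = 9.78 km.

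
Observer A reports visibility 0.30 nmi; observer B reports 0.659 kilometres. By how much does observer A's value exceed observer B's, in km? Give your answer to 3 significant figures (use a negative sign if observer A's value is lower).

observer A: 0.30 nmi = 0.55560 km.
Difference: 0.55560 − 0.65900 = -0.103 km.

-0.103 km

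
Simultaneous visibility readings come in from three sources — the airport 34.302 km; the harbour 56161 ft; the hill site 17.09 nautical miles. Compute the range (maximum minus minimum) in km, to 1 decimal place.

the harbour: 56161 ft = 17.118 km.
the hill site: 17.09 nmi = 31.651 km.
Spread: 34.302 − 17.118 = 17.2 km.

17.2 km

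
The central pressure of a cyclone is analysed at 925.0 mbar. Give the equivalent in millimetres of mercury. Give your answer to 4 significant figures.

693.8 mmHg

1 mb = 0.750062 mmHg, so 925.0 × 0.750062 = 693.8 mmHg.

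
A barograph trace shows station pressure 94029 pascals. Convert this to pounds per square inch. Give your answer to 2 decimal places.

13.64 psi

1 Pa = 0.000145038 psi, so 94029 × 0.000145038 = 13.64 psi.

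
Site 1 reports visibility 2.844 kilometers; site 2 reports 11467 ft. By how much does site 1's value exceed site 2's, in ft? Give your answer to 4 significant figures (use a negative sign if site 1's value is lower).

site 1: 2.844 km = 9330.71 ft.
Difference: 9330.71 − 11467.00 = -2136 ft.

-2136 ft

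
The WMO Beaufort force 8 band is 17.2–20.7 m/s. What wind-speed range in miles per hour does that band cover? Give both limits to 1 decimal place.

17.2–20.7 m/s × 2.237 = 38.5–46.3 mph.

38.5 to 46.3 mph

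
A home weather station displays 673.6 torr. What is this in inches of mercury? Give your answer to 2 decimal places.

1 mmHg = 0.0393701 inHg, so 673.6 × 0.0393701 = 26.52 inHg.

26.52 inHg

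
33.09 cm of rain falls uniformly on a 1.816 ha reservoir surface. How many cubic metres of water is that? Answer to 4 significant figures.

Depth: 33.09 cm × 10 = 330.9 mm.
Area: 1.816 ha = 18160 m².
1 mm over 1 m² is 1 L, so volume = 330.9 × 18160 = 6009144 L = 6009 m³.

6009 cubic metres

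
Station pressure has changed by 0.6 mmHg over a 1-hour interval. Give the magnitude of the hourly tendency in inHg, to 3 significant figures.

0.0236 inHg per hour

0.6 mmHg / 1 h × 0.0393701 inHg/mmHg = 0.0236 inHg/h.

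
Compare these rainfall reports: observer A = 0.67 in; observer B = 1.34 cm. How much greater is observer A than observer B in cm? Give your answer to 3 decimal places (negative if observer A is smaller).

observer A: 0.67 in = 1.70180 cm.
Difference: 1.70180 − 1.34000 = 0.362 cm.

0.362 cm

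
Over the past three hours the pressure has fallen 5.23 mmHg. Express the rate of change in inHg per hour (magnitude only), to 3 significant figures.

0.0686 inHg per hour

5.23 mmHg / 3 h × 0.0393701 inHg/mmHg = 0.0686 inHg/h.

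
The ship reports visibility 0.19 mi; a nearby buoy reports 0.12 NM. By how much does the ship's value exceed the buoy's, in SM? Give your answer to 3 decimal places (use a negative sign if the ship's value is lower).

0.052 SM

the buoy: 0.12 nmi = 0.13809 SM.
Difference: 0.19000 − 0.13809 = 0.052 SM.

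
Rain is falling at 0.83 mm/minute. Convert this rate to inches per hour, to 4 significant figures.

0.83 mm/minute × 0.0393701 in/mm × 60 minute/hour = 1.961 in/hour.

1.961 in/hour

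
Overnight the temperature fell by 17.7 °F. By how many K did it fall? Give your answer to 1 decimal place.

A change of 1 °C equals a change of 1.8 °F: ΔK = 17.7 × 0.5556 = 9.8 K.

9.8 K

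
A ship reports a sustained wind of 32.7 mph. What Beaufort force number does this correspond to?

Beaufort force 7

32.7 mph = 14.6 m/s, which is Beaufort 7 (near gale, 13.9–17.1 m/s).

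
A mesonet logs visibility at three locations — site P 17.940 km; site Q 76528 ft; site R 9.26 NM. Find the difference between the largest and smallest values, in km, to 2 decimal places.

6.18 km

site Q: 76528 ft = 23.3257 km.
site R: 9.26 nmi = 17.1495 km.
Spread: 23.3257 − 17.1495 = 6.18 km.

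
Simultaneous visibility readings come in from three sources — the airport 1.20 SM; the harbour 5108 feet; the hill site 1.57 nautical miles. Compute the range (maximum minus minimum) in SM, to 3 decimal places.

0.839 SM

the harbour: 5108 ft = 0.96742 SM.
the hill site: 1.57 nmi = 1.80672 SM.
Spread: 1.80672 − 0.96742 = 0.839 SM.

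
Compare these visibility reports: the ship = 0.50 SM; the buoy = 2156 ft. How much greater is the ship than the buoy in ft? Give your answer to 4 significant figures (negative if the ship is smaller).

484.0 ft

the ship: 0.50 SM = 2640.000 ft.
Difference: 2640.000 − 2156.000 = 484.0 ft.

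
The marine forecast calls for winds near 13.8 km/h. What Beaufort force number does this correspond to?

Beaufort force 3

13.8 km/h = 3.8 m/s, which is Beaufort 3 (gentle breeze, 3.4–5.4 m/s).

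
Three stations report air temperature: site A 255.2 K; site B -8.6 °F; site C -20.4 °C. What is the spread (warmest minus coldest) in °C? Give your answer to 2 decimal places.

site A: 255.2 K = -17.950 °C.
site B: -8.6 °F = -22.556 °C.
Spread: (-17.950) − (-22.556) = 4.606 °C.

4.61 °C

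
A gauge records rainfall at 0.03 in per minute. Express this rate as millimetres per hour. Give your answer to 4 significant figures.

0.03 in/minute × 25.4 mm/in × 60 minute/hour = 45.72 mm/hour.

45.72 mm/hour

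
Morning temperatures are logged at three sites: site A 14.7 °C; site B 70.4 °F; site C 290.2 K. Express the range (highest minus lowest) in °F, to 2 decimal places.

site B: 70.4 °F = 21.333 °C.
site C: 290.2 K = 17.050 °C.
Spread: 21.333 − 14.700 = 6.633 °C = 11.94 °F.

11.94 °F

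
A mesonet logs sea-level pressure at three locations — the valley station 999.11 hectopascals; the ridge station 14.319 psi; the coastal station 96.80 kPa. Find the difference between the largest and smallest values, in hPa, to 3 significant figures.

the ridge station: 14.319 psi = 987.260 hPa.
the coastal station: 96.80 kPa = 968.000 hPa.
Spread: 999.110 − 968.000 = 31.1 hPa.

31.1 hPa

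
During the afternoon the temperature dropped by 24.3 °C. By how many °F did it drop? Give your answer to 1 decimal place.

43.7 °F

For a temperature change the 32° offset cancels: Δ°F = 24.3 × 1.8 = 43.7 °F.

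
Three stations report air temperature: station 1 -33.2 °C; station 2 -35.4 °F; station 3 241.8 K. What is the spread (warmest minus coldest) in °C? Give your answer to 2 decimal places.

6.09 °C

station 2: -35.4 °F = -37.444 °C.
station 3: 241.8 K = -31.350 °C.
Spread: (-31.350) − (-37.444) = 6.094 °C.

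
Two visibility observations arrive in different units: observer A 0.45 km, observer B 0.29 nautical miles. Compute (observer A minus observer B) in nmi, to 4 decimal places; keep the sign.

observer A: 0.45 km = 0.242981 nmi.
Difference: 0.242981 − 0.290000 = -0.0470 nmi.

-0.0470 nmi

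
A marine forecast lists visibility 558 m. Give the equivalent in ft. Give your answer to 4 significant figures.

1831 ft

1 m = 3.28084 ft, so 558 × 3.28084 = 1831 ft.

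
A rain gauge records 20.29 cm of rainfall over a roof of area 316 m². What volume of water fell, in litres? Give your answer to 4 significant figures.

Depth: 20.29 cm × 10 = 202.9 mm.
1 mm over 1 m² is 1 L, so volume = 202.9 × 316 = 64116.4 L ≈ 64120 L.

64120 litres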